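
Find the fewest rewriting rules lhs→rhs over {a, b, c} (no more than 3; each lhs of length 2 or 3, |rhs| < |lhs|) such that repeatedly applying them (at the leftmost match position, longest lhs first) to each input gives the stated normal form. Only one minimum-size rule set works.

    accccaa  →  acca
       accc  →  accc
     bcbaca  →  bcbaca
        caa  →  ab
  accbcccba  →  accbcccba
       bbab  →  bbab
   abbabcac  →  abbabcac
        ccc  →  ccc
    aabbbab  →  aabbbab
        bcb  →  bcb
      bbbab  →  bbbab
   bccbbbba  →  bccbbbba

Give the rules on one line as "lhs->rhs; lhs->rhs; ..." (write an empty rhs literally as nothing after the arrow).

caa->ab; cab->a

  | accccaa => acccab => acca
  | accc
  | bcbaca
  | caa => ab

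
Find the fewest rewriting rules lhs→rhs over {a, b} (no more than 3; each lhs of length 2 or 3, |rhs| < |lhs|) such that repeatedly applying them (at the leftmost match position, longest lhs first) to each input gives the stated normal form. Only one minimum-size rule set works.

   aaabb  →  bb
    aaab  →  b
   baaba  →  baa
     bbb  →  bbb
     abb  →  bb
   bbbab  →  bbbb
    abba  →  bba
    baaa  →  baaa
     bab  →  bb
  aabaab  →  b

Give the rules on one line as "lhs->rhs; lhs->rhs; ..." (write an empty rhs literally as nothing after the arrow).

ab->b; aba->a

  | aaabb => aabb => abb => bb
  | aaab => aab => ab => b
  | baaba => baa
  | bbb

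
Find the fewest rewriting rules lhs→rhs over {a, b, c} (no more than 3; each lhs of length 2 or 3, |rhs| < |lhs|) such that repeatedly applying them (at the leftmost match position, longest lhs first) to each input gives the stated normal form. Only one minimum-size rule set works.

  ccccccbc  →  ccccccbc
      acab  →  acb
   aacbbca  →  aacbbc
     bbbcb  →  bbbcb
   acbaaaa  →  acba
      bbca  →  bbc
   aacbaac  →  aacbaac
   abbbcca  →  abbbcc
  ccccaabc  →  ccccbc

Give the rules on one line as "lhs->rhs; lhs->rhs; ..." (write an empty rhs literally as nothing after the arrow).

aaa->; ca->c

  | ccccccbc
  | acab => acb
  | aacbbca => aacbbc
  | bbbcb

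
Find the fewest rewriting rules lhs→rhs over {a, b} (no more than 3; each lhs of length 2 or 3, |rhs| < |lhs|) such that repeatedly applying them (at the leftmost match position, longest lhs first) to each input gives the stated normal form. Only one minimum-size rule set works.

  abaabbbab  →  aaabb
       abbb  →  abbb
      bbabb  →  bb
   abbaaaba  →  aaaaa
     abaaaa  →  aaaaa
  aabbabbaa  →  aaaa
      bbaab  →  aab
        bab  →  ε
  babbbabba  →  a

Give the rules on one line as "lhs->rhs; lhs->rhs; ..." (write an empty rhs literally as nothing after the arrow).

  | abaabbbab => aaabbbab => aaabb
  | abbb
  | bbabb => bb
  | abbaaaba => abaaaba => aaaaba => aaaaa

ba->a; bab->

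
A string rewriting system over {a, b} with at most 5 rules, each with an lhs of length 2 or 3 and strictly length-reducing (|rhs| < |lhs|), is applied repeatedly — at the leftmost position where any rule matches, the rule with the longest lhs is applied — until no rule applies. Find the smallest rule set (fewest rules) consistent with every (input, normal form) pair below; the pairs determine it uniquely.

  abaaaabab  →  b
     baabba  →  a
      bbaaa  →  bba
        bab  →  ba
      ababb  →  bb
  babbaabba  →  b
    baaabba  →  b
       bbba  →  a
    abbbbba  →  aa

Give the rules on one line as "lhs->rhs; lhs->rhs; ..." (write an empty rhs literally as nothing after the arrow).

  | abaaaabab => aaaaabab => aaabab => abab => aab => b
  | baabba => bbba => a
  | bbaaa => bba
  | bab => ba

aab->b; ab->a; baa->b; bbb->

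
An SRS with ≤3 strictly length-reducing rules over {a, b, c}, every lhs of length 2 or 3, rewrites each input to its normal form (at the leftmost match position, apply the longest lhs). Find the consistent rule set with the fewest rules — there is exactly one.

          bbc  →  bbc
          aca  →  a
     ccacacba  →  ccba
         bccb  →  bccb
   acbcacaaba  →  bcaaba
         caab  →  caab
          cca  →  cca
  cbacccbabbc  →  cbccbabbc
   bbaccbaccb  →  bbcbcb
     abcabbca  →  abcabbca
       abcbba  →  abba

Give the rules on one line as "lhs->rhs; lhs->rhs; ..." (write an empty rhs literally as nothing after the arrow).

  | bbc
  | aca => a
  | ccacacba => ccacba => ccba
  | bccb

ac->; cbb->b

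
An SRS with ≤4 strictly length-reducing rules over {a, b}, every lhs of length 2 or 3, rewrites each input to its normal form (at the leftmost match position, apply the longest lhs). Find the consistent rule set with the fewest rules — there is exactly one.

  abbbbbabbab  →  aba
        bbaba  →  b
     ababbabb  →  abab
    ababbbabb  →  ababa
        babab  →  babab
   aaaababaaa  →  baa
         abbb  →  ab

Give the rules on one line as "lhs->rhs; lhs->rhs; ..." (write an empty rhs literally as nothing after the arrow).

  | abbbbbabbab => abbbabbab => ababbab => ababb => aba
  | bbaba => bba => b
  | ababbabb => ababbb => abab
  | ababbbabb => abababb => ababa

aaa->bb; bb->; bba->b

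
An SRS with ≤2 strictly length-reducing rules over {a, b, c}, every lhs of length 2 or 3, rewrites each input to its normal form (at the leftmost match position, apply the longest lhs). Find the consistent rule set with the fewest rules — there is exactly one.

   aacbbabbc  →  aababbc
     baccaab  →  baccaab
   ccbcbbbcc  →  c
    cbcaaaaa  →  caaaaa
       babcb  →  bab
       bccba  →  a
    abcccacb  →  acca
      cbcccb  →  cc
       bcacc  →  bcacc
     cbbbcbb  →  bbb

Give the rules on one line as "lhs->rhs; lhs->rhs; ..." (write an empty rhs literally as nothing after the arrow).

  | aacbbabbc => aababbc
  | baccaab
  | ccbcbbbcc => ccbbbcc => cbbcc => bcc => c
  | cbcaaaaa => caaaaa

bcc->c; cb->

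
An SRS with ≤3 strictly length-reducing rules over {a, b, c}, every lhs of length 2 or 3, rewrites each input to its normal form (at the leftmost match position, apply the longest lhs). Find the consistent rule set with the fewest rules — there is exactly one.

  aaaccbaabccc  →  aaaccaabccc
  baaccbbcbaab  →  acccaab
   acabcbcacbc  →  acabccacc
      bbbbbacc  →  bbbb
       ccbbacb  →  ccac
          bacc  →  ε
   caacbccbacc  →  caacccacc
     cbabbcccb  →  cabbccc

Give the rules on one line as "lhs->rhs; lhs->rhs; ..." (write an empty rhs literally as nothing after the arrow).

  | aaaccbaabccc => aaaccaabccc
  | baaccbbcbaab => accbbcbaab => accbcbaab => acccbaab => acccaab
  | acabcbcacbc => acabccacbc => acabccacc
  | bbbbbacc => bbbbbac => bbbbba => bbbb

ba->; bac->ba; cb->c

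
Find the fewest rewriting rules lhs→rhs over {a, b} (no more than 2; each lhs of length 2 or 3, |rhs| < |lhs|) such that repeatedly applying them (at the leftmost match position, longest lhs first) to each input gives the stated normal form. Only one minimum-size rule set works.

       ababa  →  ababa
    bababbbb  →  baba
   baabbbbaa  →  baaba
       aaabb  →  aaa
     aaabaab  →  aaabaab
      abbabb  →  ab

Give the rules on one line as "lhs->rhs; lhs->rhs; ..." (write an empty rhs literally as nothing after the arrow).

  | ababa
  | bababbbb => bababb => baba
  | baabbbbaa => baabbaa => baaba
  | aaabb => aaa

bb->; bba->b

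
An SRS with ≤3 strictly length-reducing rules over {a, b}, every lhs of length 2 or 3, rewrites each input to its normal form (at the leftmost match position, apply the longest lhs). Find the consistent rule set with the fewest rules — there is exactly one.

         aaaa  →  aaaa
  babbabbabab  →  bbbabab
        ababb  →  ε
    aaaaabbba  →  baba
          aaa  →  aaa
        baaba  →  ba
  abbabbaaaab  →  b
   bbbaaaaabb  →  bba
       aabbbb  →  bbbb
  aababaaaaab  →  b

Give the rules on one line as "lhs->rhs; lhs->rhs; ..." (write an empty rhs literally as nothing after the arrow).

  | aaaa
  | babbabbabab => bbaabbabab => bbbabab
  | ababb => abba => baa => ε
  | aaaaabbba => aaabbba => abbba => baba

aab->b; abb->ba; baa->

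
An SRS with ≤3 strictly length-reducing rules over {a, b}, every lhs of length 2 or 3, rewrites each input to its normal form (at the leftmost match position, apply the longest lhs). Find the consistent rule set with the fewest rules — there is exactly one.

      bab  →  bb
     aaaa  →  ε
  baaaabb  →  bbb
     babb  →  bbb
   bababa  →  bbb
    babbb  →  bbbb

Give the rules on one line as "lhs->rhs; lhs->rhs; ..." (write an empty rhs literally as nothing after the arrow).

  | bab => bb
  | aaaa => aa => ε
  | baaaabb => baaabb => baabb => babb => bbb
  | babb => bbb

aa->; ba->b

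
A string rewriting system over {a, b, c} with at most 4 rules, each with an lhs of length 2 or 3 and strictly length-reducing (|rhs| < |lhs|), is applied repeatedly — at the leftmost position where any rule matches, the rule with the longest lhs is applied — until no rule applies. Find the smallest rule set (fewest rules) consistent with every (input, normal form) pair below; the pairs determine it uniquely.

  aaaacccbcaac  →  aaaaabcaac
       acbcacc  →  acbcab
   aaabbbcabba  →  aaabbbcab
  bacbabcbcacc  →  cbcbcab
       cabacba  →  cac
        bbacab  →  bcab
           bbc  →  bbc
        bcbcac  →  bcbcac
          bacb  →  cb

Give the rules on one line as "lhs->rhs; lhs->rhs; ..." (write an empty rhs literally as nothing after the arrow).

  | aaaacccbcaac => aaaaabcaac
  | acbcacc => acbcab
  | aaabbbcabba => aaabbbcab
  | bacbabcbcacc => cbabcbcacc => cbcbcacc => cbcbcab

ba->; cc->b; ccc->a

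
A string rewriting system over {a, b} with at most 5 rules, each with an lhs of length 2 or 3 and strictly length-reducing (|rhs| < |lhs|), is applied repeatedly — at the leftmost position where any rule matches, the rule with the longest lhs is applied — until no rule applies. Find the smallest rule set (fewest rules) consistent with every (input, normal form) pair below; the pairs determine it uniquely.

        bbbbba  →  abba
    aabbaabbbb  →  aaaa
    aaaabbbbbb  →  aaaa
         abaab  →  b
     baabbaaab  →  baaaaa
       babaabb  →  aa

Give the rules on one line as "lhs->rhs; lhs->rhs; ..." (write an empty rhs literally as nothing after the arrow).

aab->aa; aba->bb; bab->; bbb->a

  | bbbbba => abba
  | aabbaabbbb => aabaabbbb => aaaabbbb => aaaabbb => aaaabb => aaaab => aaaa
  | aaaabbbbbb => aaaabbbbb => aaaabbbb => aaaabbb => aaaabb => aaaab => aaaa
  | abaab => bbab => b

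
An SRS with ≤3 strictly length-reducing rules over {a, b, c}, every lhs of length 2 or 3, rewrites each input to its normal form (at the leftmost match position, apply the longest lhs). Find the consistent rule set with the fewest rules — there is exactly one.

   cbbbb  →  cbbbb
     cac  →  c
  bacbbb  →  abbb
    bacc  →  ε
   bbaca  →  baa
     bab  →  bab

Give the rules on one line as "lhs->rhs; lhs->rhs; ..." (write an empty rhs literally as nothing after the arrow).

  | cbbbb
  | cac => c
  | bacbbb => abbb
  | bacc => ac => ε

ac->; bac->a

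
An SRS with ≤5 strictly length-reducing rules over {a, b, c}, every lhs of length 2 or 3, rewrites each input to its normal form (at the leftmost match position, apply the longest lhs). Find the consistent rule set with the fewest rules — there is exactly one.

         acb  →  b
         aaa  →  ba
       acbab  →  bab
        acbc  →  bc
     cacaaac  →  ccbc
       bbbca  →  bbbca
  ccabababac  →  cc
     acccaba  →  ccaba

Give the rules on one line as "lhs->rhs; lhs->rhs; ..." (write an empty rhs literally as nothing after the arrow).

aa->b; ac->; aca->c; bac->c

  | acb => b
  | aaa => ba
  | acbab => bab
  | acbc => bc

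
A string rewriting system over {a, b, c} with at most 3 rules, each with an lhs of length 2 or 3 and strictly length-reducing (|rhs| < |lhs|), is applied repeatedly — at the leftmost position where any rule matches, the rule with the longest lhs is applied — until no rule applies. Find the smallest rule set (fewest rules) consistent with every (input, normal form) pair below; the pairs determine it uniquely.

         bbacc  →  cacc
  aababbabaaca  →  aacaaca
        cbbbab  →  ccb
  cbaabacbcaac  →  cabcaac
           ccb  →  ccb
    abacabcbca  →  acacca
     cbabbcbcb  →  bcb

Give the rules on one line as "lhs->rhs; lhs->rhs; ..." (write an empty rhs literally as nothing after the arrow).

ba->; bb->c; cbc->bc

  | bbacc => cacc
  | aababbabaaca => aabbabaaca => aacabaaca => aacaaca
  | cbbbab => ccbab => ccb
  | cbaabacbcaac => cabacbcaac => cacbcaac => cabcaac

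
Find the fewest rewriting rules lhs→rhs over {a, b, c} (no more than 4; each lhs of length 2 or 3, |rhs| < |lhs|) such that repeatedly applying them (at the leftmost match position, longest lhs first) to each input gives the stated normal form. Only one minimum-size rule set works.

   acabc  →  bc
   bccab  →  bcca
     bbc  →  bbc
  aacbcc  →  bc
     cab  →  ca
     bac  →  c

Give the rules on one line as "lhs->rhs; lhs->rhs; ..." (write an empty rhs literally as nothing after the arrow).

  | acabc => babc => bc
  | bccab => bcca
  | bbc
  | aacbcc => abbcc => abcc => acc => bc

ab->a; ac->b; ba->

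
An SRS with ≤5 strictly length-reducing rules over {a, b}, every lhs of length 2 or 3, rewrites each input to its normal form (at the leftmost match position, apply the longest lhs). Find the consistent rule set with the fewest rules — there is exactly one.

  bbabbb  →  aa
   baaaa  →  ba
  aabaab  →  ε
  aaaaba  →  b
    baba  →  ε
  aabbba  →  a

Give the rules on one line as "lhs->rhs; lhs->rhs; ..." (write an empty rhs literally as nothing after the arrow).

  | bbabbb => abbb => aa
  | baaaa => ba
  | aabaab => abab => bb => ε
  | aaaaba => aba => b

aaa->; aba->b; bb->; bbb->a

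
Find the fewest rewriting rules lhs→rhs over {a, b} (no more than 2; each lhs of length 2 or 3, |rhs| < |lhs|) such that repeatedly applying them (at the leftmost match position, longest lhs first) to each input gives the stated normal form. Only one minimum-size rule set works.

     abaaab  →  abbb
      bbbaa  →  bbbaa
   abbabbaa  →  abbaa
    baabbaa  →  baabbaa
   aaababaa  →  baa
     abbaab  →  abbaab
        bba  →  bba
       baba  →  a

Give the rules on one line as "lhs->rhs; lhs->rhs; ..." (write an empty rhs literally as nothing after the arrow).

aaa->b; bab->

  | abaaab => abbb
  | bbbaa
  | abbabbaa => abbaa
  | baabbaa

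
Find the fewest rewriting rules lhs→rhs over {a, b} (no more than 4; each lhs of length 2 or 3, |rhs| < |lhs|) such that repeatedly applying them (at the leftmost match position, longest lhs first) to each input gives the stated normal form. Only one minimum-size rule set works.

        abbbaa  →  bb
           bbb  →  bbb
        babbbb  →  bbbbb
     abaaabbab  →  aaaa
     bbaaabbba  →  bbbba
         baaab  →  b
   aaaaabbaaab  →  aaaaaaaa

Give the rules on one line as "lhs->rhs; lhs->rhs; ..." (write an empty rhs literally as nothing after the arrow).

aab->aa; ab->b; aba->a; baa->

  | abbbaa => bbbaa => bb
  | bbb
  | babbbb => bbbbb
  | abaaabbab => aaabbab => aaabab => aaaab => aaaa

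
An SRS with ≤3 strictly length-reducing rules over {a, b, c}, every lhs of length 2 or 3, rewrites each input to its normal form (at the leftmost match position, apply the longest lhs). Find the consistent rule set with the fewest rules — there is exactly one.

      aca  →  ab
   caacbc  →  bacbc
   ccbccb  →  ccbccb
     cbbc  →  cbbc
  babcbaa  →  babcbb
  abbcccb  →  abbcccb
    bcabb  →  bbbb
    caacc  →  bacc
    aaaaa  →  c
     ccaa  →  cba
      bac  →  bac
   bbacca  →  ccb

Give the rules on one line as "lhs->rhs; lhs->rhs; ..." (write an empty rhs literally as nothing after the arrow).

  | aca => ab
  | caacbc => bacbc
  | ccbccb
  | cbbc

aa->b; bba->c; ca->b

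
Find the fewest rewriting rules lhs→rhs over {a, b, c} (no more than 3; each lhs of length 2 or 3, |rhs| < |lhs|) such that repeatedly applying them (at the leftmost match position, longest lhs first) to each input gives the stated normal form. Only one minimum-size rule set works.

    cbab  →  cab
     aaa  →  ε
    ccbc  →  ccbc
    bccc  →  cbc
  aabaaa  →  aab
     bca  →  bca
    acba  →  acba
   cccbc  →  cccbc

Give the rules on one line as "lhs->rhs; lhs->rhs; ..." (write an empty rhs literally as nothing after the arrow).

  | cbab => cab
  | aaa => ε
  | ccbc
  | bccc => cbc

aaa->; bab->ab; bcc->cb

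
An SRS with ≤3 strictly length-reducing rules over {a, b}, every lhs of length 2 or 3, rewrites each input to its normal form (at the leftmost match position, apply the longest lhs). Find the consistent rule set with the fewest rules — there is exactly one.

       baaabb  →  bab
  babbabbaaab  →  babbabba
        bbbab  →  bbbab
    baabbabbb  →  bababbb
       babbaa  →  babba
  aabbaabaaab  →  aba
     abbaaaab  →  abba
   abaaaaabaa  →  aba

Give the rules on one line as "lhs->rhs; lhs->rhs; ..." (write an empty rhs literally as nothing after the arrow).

aa->a; aab->a

  | baaabb => baabb => bab
  | babbabbaaab => babbabbaab => babbabba
  | bbbab
  | baabbabbb => bababbb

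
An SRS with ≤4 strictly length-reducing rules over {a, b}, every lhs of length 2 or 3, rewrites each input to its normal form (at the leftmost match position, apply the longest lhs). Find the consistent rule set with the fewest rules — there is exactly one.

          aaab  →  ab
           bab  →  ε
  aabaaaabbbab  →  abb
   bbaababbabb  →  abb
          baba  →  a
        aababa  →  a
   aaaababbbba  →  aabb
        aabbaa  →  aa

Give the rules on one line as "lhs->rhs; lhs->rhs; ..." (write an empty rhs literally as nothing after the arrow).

  | aaab => ab
  | bab => ε
  | aabaaaabbbab => aaaaabbbab => aaabbbab => abbbab => abb
  | bbaababbabb => bababbabb => abbabb => abb

aaa->a; ba->; bab->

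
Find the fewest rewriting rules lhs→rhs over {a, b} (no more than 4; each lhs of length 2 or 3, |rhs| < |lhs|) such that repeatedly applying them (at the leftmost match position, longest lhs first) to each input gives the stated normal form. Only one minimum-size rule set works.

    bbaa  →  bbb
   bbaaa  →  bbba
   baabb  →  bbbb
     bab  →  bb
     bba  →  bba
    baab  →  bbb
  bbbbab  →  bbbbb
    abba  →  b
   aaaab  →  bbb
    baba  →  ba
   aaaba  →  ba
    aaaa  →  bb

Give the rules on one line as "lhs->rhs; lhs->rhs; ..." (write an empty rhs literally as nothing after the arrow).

  | bbaa => bbb
  | bbaaa => bbba
  | baabb => bbbb
  | bab => bb

aa->b; ab->b; aba->a; abb->a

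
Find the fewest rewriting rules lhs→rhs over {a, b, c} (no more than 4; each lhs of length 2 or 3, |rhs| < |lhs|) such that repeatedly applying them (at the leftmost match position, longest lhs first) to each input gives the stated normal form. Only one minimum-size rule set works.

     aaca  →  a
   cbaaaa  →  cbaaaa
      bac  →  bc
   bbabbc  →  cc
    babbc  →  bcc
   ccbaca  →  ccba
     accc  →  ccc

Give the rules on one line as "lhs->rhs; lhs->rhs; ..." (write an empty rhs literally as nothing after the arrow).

ac->c; bb->c; ca->a

  | aaca => aca => ca => a
  | cbaaaa
  | bac => bc
  | bbabbc => cabbc => abbc => acc => cc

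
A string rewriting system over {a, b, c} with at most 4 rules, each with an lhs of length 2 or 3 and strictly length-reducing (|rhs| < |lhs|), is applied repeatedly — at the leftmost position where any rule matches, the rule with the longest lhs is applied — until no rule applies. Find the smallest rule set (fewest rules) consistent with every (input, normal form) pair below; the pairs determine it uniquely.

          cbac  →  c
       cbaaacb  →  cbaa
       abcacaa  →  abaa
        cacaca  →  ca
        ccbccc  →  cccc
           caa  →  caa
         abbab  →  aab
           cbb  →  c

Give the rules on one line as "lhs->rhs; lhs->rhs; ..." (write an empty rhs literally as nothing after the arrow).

  | cbac => cbb => c
  | cbaaacb => cbaabb => cbaa
  | abcacaa => aacaa => abaa
  | cacaca => cbaca => cbba => ca

ac->b; bb->; bc->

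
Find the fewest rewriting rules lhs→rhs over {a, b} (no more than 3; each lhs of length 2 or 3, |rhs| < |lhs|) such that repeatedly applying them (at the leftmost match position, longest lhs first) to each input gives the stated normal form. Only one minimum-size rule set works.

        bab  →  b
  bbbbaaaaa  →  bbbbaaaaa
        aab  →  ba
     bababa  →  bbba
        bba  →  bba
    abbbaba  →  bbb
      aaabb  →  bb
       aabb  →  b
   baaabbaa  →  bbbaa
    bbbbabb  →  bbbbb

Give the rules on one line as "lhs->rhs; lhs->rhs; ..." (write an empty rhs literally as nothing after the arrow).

  | bab => b
  | bbbbaaaaa
  | aab => ba
  | bababa => bbba

aab->ba; ab->; aba->b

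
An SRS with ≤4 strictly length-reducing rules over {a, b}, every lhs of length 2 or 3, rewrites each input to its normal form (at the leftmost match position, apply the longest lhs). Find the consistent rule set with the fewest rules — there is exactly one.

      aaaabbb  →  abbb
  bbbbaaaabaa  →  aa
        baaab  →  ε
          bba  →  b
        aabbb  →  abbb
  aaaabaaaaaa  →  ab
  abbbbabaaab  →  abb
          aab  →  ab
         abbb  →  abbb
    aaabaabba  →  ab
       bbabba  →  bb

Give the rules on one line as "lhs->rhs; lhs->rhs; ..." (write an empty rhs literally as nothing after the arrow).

  | aaaabbb => aaabbb => aabbb => abbb
  | bbbbaaaabaa => bbbaaabaa => bbaabaa => babaa => aa
  | baaab => baab => bab => ε
  | bba => b

aab->ab; ba->b; bab->; bba->b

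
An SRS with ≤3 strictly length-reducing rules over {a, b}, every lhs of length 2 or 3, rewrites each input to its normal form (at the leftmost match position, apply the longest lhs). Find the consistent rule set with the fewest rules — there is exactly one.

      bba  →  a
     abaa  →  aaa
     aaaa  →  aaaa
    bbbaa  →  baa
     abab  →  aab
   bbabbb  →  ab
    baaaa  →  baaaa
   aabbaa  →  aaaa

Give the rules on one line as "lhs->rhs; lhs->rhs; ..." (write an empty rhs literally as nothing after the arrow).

  | bba => a
  | abaa => aaa
  | aaaa
  | bbbaa => baa

aba->aa; bb->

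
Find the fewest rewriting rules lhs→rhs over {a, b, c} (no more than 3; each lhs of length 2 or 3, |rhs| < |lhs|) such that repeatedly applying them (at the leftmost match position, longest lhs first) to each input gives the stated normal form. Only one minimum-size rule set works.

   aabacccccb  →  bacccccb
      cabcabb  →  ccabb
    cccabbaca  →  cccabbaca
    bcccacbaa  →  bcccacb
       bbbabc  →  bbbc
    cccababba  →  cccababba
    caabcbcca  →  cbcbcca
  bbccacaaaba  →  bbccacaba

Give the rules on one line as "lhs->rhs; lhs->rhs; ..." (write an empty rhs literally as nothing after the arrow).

aa->; abc->c

  | aabacccccb => bacccccb
  | cabcabb => ccabb
  | cccabbaca
  | bcccacbaa => bcccacb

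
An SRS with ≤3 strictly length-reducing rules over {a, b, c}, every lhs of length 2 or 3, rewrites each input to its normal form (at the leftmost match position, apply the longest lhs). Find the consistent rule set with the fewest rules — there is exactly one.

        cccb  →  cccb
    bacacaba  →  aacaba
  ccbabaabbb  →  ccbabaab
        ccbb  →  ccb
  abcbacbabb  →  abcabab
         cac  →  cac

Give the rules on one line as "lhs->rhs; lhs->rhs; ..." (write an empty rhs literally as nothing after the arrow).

bac->a; bb->b

  | cccb
  | bacacaba => aacaba
  | ccbabaabbb => ccbabaabb => ccbabaab
  | ccbb => ccb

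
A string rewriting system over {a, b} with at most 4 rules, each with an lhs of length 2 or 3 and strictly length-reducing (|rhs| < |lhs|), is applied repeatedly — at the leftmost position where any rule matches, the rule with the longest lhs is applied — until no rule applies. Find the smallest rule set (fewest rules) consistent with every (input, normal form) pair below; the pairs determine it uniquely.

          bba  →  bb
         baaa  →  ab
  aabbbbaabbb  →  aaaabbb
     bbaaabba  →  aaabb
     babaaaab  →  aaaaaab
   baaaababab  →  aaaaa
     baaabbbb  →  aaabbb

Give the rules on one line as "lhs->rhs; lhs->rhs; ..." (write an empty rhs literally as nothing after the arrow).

  | bba => bb
  | baaa => aba => ab
  | aabbbbaabbb => aabbbabbbb => aabbaabbb => aababbbb => aaaabbb
  | bbaaabba => bababba => aaabba => aaabb

ba->b; baa->ab; bab->aa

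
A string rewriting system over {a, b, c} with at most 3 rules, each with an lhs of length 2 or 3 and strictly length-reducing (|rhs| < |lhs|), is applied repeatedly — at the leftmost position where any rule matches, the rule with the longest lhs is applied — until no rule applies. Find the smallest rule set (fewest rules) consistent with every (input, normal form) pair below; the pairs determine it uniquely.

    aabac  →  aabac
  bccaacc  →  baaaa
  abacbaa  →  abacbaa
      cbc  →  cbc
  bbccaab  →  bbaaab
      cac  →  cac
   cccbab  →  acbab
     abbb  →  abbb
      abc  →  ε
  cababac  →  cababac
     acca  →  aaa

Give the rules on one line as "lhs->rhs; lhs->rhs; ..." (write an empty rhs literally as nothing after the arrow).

abc->; cc->a

  | aabac
  | bccaacc => baaacc => baaaa
  | abacbaa
  | cbc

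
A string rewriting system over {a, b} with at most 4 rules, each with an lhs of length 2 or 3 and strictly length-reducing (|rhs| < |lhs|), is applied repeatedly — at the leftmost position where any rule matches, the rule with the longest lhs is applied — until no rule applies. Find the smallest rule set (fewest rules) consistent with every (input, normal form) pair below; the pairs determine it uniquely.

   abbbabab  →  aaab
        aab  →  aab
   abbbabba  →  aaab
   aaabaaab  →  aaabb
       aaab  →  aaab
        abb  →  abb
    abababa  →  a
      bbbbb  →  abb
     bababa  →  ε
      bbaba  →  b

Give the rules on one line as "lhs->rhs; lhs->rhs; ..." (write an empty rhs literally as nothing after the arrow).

  | abbbabab => aaabab => aaab
  | aab
  | abbbabba => aaabba => aaab
  | aaabaaab => aaabbab => aaabb

ba->; baa->bb; bbb->a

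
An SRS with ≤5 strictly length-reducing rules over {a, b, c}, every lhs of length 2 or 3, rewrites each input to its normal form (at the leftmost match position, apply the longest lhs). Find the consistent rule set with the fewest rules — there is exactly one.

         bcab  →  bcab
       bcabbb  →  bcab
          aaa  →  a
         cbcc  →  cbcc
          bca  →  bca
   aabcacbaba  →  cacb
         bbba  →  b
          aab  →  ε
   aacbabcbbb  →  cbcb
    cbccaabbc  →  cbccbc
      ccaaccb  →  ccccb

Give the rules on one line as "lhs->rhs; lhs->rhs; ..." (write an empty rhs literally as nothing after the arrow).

  | bcab
  | bcabbb => bcabb => bcab
  | aaa => a
  | cbcc

aa->; aab->; ba->b; bb->b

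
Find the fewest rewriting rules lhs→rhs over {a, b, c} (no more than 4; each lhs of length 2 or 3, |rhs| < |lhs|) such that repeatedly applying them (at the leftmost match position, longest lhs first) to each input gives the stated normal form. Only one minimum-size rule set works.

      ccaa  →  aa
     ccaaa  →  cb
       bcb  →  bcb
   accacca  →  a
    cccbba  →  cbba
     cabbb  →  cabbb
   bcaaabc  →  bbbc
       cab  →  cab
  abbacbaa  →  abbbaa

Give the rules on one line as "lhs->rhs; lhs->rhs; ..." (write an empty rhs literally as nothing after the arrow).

  | ccaa => aa
  | ccaaa => aaa => cb
  | bcb
  | accacca => cacca => cca => a

aaa->cb; ac->; cc->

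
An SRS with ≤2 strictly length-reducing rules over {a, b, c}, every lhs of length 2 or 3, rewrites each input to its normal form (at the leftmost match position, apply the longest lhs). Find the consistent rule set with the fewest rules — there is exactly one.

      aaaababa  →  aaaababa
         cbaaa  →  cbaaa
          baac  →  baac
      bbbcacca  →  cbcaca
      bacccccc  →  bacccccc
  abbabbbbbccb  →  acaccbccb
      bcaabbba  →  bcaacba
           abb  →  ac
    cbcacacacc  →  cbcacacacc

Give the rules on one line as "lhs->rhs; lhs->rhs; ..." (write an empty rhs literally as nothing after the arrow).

bb->c; cca->ca

  | aaaababa
  | cbaaa
  | baac
  | bbbcacca => cbcacca => cbcaca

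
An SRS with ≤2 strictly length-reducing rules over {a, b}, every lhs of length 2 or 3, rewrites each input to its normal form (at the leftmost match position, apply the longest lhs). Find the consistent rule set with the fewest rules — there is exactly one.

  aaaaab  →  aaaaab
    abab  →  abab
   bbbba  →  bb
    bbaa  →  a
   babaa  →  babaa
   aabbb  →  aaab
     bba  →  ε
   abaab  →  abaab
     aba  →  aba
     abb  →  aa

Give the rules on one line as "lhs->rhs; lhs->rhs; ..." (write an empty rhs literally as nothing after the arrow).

  | aaaaab
  | abab
  | bbbba => bb
  | bbaa => a

abb->aa; bba->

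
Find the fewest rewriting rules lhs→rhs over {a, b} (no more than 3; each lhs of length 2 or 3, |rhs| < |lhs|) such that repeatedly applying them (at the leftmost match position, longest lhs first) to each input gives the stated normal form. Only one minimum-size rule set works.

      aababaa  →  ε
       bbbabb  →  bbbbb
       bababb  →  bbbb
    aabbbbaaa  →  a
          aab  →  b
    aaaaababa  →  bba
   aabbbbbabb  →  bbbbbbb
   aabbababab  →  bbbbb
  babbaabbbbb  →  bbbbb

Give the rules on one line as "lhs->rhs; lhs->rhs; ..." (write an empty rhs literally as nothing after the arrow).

aa->; ab->b; baa->aa

  | aababaa => babaa => bbaa => baa => aa => ε
  | bbbabb => bbbbb
  | bababb => bbabb => bbbb
  | aabbbbaaa => bbbbaaa => bbbaaa => bbaaa => baaa => aaa => a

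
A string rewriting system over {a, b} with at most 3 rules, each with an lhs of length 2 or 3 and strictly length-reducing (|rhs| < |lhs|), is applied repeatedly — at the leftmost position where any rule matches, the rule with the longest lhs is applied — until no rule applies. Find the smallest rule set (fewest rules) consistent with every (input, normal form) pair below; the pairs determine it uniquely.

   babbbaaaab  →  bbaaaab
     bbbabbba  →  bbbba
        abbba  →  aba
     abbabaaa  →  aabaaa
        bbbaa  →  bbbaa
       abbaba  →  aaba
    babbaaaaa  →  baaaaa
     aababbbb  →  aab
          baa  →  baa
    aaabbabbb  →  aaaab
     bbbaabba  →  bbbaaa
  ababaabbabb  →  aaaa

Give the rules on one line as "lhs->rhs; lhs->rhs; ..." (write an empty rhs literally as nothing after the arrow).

  | babbbaaaab => bbaaaab
  | bbbabbba => bbbba
  | abbba => aba
  | abbabaaa => aabaaa

abb->a; bab->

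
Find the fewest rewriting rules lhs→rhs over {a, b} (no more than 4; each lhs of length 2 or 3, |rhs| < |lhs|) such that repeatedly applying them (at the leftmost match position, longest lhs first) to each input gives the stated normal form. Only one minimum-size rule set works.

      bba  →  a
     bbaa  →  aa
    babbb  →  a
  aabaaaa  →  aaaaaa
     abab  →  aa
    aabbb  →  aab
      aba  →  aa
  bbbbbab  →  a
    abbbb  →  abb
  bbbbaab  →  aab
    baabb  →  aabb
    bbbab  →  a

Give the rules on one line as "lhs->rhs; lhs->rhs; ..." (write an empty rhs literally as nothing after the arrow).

  | bba => ba => a
  | bbaa => baa => aa
  | babbb => babb => bab => ba => a
  | aabaaaa => aaaaaa

ba->a; bab->ba; bbb->b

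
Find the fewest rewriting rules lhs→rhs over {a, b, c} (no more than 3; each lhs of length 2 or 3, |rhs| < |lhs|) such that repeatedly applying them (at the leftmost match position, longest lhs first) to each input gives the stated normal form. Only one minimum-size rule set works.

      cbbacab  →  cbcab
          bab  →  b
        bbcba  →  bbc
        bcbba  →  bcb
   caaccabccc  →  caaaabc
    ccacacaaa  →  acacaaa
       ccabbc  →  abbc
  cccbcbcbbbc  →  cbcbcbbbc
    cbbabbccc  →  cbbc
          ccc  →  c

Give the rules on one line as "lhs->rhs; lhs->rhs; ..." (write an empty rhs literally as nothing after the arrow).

ba->; bcc->ab; cc->

  | cbbacab => cbcab
  | bab => b
  | bbcba => bbc
  | bcbba => bcb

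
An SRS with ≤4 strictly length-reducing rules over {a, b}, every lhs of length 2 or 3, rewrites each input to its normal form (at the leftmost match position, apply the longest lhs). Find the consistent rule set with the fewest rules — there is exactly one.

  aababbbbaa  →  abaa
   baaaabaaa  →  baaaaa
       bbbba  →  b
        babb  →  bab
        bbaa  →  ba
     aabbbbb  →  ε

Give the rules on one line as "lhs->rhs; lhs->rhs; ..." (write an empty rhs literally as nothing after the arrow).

  | aababbbbaa => abbbbaa => abbbaa => abbaa => abaa
  | baaaabaaa => baaaaa
  | bbbba => bba => b
  | babb => bab

aab->; abb->ab; bb->; bba->b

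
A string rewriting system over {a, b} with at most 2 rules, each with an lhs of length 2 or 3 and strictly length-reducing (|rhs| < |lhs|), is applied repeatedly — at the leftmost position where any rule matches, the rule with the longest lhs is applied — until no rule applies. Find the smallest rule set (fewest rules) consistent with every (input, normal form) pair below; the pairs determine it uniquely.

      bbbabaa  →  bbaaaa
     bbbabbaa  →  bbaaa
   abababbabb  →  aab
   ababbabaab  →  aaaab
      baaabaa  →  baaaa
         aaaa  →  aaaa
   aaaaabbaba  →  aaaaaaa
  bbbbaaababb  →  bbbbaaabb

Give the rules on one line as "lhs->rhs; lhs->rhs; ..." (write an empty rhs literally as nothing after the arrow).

aba->a; bab->aa

  | bbbabaa => bbaaaa
  | bbbabbaa => bbaabaa => bbaaa
  | abababbabb => ababbabb => abbabb => abaab => aab
  | ababbabaab => abbabaab => abaaaab => aaaab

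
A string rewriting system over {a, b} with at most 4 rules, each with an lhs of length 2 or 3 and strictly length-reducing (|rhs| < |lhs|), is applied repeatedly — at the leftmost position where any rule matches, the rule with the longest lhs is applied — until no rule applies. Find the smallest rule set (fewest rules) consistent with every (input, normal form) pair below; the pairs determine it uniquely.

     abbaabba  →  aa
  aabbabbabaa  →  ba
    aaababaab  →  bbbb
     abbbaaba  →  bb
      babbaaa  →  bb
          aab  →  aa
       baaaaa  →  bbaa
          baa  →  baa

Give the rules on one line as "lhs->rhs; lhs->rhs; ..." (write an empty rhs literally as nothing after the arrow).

aaa->b; ab->a; abb->

  | abbaabba => aabba => aa
  | aabbabbabaa => aabbabaa => aabaa => aaaa => ba
  | aaababaab => bbabaab => bbaaab => bbbb
  | abbbaaba => baaba => baaa => bb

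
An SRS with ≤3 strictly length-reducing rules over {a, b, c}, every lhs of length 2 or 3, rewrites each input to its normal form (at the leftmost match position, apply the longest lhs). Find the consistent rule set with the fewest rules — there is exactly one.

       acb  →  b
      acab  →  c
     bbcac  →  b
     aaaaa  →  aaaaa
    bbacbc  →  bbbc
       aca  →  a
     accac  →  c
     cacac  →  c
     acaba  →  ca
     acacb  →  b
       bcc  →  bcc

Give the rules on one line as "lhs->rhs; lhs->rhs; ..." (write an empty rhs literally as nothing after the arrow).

ab->c; ac->; bca->a

  | acb => b
  | acab => ab => c
  | bbcac => bac => b
  | aaaaa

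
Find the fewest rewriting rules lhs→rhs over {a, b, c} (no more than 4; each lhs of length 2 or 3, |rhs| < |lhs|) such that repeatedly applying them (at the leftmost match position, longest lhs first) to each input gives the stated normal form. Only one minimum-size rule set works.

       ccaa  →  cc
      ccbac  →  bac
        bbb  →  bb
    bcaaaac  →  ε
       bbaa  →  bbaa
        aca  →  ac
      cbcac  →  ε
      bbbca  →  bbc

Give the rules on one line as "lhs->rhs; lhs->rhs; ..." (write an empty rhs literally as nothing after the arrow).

bbb->bb; bcc->; ca->c; cb->b

  | ccaa => cca => cc
  | ccbac => cbac => bac
  | bbb => bb
  | bcaaaac => bcaaac => bcaac => bcac => bcc => ε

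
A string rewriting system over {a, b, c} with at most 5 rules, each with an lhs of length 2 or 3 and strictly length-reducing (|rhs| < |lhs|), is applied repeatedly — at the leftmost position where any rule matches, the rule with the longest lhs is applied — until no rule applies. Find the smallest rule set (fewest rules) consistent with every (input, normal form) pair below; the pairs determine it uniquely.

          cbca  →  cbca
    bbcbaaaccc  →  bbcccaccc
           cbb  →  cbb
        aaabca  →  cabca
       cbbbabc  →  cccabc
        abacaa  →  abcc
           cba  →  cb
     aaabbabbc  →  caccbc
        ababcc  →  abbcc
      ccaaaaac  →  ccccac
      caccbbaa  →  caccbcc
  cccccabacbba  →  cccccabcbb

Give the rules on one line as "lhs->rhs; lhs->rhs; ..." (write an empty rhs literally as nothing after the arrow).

  | cbca
  | bbcbaaaccc => bbcccaccc
  | cbb
  | aaabca => cabca

aa->c; ba->b; baa->cc; bbb->cc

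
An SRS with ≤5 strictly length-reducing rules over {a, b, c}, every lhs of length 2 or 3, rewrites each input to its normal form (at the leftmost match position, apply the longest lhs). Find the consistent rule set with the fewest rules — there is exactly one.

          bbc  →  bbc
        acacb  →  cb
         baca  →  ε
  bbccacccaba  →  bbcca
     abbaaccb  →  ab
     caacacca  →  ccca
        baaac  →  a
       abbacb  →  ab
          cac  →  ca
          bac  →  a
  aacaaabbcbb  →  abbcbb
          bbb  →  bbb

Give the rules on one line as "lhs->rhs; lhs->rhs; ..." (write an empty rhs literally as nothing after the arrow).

aa->a; ac->a; aca->; ba->a

  | bbc
  | acacb => cb
  | baca => aca => ε
  | bbccacccaba => bbccaccaba => bbccacaba => bbccba => bbcca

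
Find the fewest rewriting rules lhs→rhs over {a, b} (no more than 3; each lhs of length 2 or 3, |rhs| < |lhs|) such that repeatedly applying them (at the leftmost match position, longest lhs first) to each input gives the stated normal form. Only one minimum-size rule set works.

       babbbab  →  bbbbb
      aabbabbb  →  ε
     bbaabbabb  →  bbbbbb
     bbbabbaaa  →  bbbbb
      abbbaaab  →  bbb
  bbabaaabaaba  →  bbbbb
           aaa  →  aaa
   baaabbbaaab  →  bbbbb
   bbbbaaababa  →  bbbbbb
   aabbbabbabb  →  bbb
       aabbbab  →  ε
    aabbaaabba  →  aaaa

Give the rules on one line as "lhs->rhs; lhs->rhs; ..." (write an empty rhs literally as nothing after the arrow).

  | babbbab => bbbbab => bbbbb
  | aabbabbb => abaabbb => aabbb => abab => ab => ε
  | bbaabbabb => bbabbabb => bbbbabb => bbbbbb
  | bbbabbaaa => bbbbbaaa => bbbbbaa => bbbbba => bbbbb

ab->; abb->ba; ba->b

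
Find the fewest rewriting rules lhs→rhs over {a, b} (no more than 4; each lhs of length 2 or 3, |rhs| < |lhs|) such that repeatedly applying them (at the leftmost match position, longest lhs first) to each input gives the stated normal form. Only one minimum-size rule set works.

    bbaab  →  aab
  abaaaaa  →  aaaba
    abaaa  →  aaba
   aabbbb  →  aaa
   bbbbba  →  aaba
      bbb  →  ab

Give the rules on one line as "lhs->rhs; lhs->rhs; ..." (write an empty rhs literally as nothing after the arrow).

  | bbaab => aab
  | abaaaaa => aabaaa => aaaba
  | abaaa => aaba
  | aabbbb => aaabb => aaa

baa->ab; bb->; bbb->ab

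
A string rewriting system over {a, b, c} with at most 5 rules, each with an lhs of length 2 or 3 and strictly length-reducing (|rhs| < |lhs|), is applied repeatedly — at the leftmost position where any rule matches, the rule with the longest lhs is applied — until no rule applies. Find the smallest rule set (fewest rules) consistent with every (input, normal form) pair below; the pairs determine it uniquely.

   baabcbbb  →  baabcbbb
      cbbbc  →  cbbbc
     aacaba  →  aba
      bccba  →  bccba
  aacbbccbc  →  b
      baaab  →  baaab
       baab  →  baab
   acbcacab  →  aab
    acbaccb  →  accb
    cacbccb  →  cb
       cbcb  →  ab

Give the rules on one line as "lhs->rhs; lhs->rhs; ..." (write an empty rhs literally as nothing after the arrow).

aac->; bac->; bca->; cbc->a

  | baabcbbb
  | cbbbc
  | aacaba => aba
  | bccba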